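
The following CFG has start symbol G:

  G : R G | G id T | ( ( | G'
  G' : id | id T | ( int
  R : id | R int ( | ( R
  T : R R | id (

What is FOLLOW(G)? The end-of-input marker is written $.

G is the start symbol, so $ ∈ FOLLOW(G).
In G : R G: G is at the end, add FOLLOW(G) = { $, id }.
In G : G id T: add FIRST(id T) = { id }.
Union: FOLLOW(G) = { $, id }.

{ $, id }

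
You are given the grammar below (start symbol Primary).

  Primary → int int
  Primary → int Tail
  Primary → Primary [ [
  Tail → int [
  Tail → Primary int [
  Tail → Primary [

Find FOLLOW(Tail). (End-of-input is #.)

{ #, [, int }

In Primary → int Tail: Tail is at the end, add FOLLOW(Primary) = { #, [, int }.
Union: FOLLOW(Tail) = { #, [, int }.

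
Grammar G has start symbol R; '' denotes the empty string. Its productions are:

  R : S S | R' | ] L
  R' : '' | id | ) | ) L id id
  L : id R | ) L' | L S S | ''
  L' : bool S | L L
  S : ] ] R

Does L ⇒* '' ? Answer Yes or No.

Yes

L has an ''-production, so L ⇒ ''.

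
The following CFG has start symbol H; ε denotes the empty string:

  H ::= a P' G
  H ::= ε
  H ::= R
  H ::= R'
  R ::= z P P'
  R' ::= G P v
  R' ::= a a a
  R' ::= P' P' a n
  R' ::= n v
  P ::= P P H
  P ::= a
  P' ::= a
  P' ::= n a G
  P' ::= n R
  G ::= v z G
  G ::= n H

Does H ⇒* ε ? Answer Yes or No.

Yes

H has an ε-production, so H ⇒ ε.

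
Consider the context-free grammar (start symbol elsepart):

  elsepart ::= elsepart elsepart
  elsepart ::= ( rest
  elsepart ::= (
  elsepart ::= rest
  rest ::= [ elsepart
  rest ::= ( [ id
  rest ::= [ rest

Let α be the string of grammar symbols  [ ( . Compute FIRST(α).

[ is a terminal; add {[} and stop.

{ [ }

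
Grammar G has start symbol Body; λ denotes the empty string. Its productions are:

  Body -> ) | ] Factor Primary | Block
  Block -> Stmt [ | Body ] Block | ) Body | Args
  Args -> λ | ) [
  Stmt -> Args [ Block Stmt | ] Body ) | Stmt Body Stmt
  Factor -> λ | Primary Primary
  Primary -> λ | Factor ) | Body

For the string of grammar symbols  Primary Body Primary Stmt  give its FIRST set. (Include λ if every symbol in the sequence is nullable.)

{ ), [, ] }

Add FIRST(Primary)\{λ} = { ), [, ] }; Primary is nullable, continue.
Add FIRST(Body)\{λ} = { ), [, ] }; Body is nullable, continue.
Add FIRST(Primary)\{λ} = { ), [, ] }; Primary is nullable, continue.
Add FIRST(Stmt) = { ), [, ] }; Stmt is not nullable, stop.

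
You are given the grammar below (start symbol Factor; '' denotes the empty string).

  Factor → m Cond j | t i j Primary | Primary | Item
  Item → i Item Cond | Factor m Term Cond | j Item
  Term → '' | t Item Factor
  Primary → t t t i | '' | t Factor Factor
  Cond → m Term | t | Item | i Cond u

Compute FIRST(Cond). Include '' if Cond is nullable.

Cond → m Term contributes {m}.
Cond → t contributes {t}.
From Cond → Item: add FIRST(Item) = { i, j, m, t }.
Cond → i Cond u contributes {i}.
Union: FIRST(Cond) = { i, j, m, t }.

{ i, j, m, t }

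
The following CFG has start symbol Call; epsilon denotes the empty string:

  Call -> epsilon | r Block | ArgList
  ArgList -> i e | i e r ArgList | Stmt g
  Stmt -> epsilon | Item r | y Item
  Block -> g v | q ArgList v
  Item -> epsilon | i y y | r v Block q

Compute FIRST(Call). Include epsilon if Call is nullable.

Call -> epsilon contributes epsilon.
Call -> r Block contributes {r}.
From Call -> ArgList: add FIRST(ArgList) = { g, i, r, y }.
Union: FIRST(Call) = { g, i, r, y, epsilon }.

{ g, i, r, y, epsilon }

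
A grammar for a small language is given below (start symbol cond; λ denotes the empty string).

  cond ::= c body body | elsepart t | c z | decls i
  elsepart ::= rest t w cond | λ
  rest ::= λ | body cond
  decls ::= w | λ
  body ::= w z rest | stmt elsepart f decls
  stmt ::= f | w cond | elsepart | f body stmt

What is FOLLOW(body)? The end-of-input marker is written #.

In cond ::= c body body: add FIRST(body) = { f, t, w }.
In cond ::= c body body: body is at the end, add FOLLOW(cond) = { #, c, f, i, t, w }.
In rest ::= body cond: add FIRST(cond) = { c, f, i, t, w }.
In stmt ::= f body stmt: add FIRST(stmt)\{λ} = { f, t, w }.
  Since stmt is nullable, also add FOLLOW(stmt) = { f, t, w }.
Union: FOLLOW(body) = { #, c, f, i, t, w }.

{ #, c, f, i, t, w }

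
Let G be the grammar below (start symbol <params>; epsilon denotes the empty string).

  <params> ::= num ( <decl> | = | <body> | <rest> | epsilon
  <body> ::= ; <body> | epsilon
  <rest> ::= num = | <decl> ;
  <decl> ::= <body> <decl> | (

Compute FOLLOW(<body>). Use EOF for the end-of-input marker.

In <params> ::= <body>: <body> is at the end, add FOLLOW(<params>) = { EOF }.
In <body> ::= ; <body>: <body> is at the end, add FOLLOW(<body>) = { EOF, (, ; }.
In <decl> ::= <body> <decl>: add FIRST(<decl>) = { (, ; }.
Union: FOLLOW(<body>) = { EOF, (, ; }.

{ EOF, (, ; }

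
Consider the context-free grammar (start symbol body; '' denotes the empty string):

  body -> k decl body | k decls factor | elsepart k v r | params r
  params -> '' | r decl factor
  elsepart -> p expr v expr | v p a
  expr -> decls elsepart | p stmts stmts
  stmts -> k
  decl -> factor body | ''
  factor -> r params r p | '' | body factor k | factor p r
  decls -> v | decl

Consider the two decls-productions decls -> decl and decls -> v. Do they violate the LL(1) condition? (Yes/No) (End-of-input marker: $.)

Yes

FIRST(decl) = { k, p, r, v, '' } and FIRST(v) = { v }.
Both contain v, so the two alternatives are not disjoint — LL(1) conflict.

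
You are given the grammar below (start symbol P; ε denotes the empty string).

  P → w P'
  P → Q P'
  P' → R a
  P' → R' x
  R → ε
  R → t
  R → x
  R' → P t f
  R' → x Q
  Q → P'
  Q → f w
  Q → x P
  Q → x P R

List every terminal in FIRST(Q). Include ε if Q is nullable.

From Q → P': add FIRST(P') = { a, f, t, w, x }.
Q → f w contributes {f}.
Q → x P contributes {x}.
Q → x P R contributes {x}.
Union: FIRST(Q) = { a, f, t, w, x }.

{ a, f, t, w, x }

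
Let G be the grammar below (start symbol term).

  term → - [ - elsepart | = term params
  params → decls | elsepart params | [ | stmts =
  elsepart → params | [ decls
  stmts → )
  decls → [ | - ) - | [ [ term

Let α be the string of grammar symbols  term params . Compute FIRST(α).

Add FIRST(term) = { -, = }; term is not nullable, stop.

{ -, = }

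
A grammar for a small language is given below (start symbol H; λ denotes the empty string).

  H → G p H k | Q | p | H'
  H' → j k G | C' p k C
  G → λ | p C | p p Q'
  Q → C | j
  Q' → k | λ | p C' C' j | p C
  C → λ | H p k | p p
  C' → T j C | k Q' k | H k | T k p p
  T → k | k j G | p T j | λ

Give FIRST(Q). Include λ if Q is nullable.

From Q → C: add FIRST(C) = { j, k, p, λ } (including λ since C is nullable).
Q → j contributes {j}.
Union: FIRST(Q) = { j, k, p, λ }.

{ j, k, p, λ }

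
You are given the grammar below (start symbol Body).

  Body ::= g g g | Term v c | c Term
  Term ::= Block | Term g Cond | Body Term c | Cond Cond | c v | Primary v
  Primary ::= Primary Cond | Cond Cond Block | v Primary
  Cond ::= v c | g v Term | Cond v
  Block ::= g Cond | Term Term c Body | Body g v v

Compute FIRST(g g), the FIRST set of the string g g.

{ g }

g is a terminal; add {g} and stop.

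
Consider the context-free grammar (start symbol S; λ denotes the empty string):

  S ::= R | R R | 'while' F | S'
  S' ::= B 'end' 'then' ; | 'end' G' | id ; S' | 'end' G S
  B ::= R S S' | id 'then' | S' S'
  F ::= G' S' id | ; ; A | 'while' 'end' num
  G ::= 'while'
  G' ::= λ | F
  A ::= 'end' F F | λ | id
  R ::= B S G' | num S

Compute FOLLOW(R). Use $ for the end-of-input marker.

In S ::= R: R is at the end, add FOLLOW(S) = { $, 'end', 'while', ;, id, num }.
In S ::= R R: add FIRST(R) = { 'end', id, num }.
In S ::= R R: R is at the end, add FOLLOW(S) = { $, 'end', 'while', ;, id, num }.
In B ::= R S S': add FIRST(S S') = { 'end', 'while', id, num }.
Union: FOLLOW(R) = { $, 'end', 'while', ;, id, num }.

{ $, 'end', 'while', ;, id, num }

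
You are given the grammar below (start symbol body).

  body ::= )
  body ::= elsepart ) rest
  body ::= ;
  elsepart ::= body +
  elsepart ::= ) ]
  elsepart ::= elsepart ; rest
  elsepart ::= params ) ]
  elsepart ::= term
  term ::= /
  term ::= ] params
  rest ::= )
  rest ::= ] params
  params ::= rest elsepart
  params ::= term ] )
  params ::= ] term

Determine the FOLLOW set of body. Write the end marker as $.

{ $, + }

body is the start symbol, so $ ∈ FOLLOW(body).
In elsepart ::= body +: add FIRST(+) = { + }.
Union: FOLLOW(body) = { $, + }.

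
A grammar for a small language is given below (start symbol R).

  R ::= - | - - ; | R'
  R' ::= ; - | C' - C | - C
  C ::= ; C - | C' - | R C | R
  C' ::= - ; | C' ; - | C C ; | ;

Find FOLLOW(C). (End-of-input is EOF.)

{ EOF, -, ; }

In R' ::= C' - C: C is at the end, add FOLLOW(R') = { EOF, -, ; }.
In R' ::= - C: C is at the end, add FOLLOW(R') = { EOF, -, ; }.
In C ::= ; C -: add FIRST(-) = { - }.
In C ::= R C: C is at the end, add FOLLOW(C) = { EOF, -, ; }.
In C' ::= C C ;: add FIRST(C ;) = { -, ; }.
In C' ::= C C ;: add FIRST(;) = { ; }.
Union: FOLLOW(C) = { EOF, -, ; }.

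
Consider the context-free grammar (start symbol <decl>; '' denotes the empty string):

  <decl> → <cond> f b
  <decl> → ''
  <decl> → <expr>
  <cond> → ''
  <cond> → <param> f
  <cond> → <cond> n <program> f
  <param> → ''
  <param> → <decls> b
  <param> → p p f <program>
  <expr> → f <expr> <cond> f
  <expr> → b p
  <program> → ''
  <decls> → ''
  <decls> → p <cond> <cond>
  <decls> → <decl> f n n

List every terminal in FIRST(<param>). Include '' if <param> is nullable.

<param> → '' contributes ''.
From <param> → <decls> b: <decls> nullable, take FIRST(<decls>) ∪ {b} = { b, f, n, p }.
<param> → p p f <program> contributes {p}.
Union: FIRST(<param>) = { b, f, n, p, '' }.

{ b, f, n, p, '' }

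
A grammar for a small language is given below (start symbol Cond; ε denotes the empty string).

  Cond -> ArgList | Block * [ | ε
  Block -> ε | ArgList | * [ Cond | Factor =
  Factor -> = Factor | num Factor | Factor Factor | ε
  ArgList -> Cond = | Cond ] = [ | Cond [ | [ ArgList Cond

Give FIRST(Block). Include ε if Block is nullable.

Block -> ε contributes ε.
From Block -> ArgList: add FIRST(ArgList) = { *, =, [, ], num }.
Block -> * [ Cond contributes {*}.
From Block -> Factor =: Factor nullable, take FIRST(Factor) ∪ {=} = { =, num }.
Union: FIRST(Block) = { *, =, [, ], num, ε }.

{ *, =, [, ], num, ε }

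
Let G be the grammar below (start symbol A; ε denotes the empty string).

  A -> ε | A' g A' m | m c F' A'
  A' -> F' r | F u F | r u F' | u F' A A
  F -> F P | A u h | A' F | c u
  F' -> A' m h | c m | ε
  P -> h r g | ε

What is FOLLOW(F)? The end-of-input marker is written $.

In A' -> F u F: add FIRST(u F) = { u }.
In A' -> F u F: F is at the end, add FOLLOW(A') = { $, c, g, m, r, u }.
In F -> F P: add FIRST(P)\{ε} = { h }.
  Since P is nullable, also add FOLLOW(F) = { $, c, g, h, m, r, u }.
In F -> A' F: F is at the end, add FOLLOW(F) = { $, c, g, h, m, r, u }.
Union: FOLLOW(F) = { $, c, g, h, m, r, u }.

{ $, c, g, h, m, r, u }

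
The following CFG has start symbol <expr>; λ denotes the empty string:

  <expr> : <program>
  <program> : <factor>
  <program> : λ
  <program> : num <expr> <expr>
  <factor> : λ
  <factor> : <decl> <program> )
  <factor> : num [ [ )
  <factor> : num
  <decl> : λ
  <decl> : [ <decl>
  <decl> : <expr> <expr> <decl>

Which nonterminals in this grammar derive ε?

{ <decl>, <expr>, <factor>, <program> }

Directly nullable (have an λ-production): <program>, <factor>, <decl>.
<expr> : <program> with every symbol nullable, so <expr> is nullable.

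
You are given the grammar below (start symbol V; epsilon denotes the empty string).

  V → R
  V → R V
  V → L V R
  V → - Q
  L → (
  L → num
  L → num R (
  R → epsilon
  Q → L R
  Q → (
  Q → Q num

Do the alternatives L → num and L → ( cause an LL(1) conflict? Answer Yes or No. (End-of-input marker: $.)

FIRST(num) = { num } and FIRST(() = { ( }.
The FIRST sets are disjoint and neither alternative is nullable — no conflict.

No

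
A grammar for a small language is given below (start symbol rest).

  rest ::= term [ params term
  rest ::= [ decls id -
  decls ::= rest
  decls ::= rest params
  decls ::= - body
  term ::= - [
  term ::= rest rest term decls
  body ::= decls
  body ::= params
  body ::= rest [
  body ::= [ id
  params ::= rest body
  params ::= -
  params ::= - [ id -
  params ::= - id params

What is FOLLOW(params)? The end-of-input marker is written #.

{ #, -, [, id }

In rest ::= term [ params term: add FIRST(term) = { -, [ }.
In decls ::= rest params: params is at the end, add FOLLOW(decls) = { #, -, [, id }.
In body ::= params: params is at the end, add FOLLOW(body) = { #, -, [, id }.
In params ::= - id params: params is at the end, add FOLLOW(params) = { #, -, [, id }.
Union: FOLLOW(params) = { #, -, [, id }.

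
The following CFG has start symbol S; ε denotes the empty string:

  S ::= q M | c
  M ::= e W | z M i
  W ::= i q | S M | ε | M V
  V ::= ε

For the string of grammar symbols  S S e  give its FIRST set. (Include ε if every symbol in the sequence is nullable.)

Add FIRST(S) = { c, q }; S is not nullable, stop.

{ c, q }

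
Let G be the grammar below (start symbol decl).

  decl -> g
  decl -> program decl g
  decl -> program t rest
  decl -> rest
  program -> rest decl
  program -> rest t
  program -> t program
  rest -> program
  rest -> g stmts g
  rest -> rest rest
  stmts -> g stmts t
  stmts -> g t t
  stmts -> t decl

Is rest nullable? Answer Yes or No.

No

No nonterminal in this grammar is nullable.
No production of rest has an RHS whose symbols are all nullable, so rest is not nullable.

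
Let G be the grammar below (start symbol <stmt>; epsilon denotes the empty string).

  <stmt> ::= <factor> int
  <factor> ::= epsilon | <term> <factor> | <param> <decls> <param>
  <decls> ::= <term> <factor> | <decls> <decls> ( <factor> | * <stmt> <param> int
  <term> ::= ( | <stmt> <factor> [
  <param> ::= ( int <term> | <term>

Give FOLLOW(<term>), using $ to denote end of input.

In <factor> ::= <term> <factor>: add FIRST(<factor>)\{epsilon} = { (, int }.
  Since <factor> is nullable, also add FOLLOW(<factor>) = { (, *, [, int }.
In <decls> ::= <term> <factor>: add FIRST(<factor>)\{epsilon} = { (, int }.
  Since <factor> is nullable, also add FOLLOW(<decls>) = { (, *, int }.
In <param> ::= ( int <term>: <term> is at the end, add FOLLOW(<param>) = { (, *, [, int }.
In <param> ::= <term>: <term> is at the end, add FOLLOW(<param>) = { (, *, [, int }.
Union: FOLLOW(<term>) = { (, *, [, int }.

{ (, *, [, int }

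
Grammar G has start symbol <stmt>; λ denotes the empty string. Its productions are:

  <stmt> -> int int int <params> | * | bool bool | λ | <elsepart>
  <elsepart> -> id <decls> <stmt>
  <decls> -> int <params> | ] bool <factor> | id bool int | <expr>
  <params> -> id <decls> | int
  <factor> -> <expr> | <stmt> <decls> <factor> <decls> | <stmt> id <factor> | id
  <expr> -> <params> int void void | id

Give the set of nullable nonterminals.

Directly nullable (have an λ-production): <stmt>.
No other nonterminal has a production whose RHS symbols are all nullable.

{ <stmt> }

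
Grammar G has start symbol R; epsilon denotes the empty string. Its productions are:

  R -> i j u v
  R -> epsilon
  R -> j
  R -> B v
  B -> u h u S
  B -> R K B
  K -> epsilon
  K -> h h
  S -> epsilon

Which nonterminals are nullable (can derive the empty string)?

{ K, R, S }

Directly nullable (have an epsilon-production): R, K, S.
No other nonterminal has a production whose RHS symbols are all nullable.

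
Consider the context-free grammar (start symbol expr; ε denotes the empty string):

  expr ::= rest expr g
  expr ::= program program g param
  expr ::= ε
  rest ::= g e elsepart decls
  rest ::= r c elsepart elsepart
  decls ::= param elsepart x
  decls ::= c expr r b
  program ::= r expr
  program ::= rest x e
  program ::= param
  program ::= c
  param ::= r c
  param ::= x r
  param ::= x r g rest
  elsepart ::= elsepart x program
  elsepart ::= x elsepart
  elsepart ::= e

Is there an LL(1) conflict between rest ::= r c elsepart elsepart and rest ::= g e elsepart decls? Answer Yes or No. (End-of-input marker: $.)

No

FIRST(r c elsepart elsepart) = { r } and FIRST(g e elsepart decls) = { g }.
The FIRST sets are disjoint and neither alternative is nullable — no conflict.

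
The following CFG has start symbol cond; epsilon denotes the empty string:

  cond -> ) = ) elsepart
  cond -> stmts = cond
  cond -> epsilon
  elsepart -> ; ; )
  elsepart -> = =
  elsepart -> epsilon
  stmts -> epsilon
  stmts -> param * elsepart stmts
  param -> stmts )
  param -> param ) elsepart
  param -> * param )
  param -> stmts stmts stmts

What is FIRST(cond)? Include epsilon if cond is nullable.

{ ), *, =, epsilon }

cond -> ) = ) elsepart contributes {)}.
From cond -> stmts = cond: stmts nullable, take FIRST(stmts) ∪ {=} = { ), *, = }.
cond -> epsilon contributes epsilon.
Union: FIRST(cond) = { ), *, =, epsilon }.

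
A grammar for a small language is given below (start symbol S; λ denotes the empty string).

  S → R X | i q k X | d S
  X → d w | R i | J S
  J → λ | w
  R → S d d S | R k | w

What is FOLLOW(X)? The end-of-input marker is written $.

In S → R X: X is at the end, add FOLLOW(S) = { $, d, i, k, w }.
In S → i q k X: X is at the end, add FOLLOW(S) = { $, d, i, k, w }.
Union: FOLLOW(X) = { $, d, i, k, w }.

{ $, d, i, k, w }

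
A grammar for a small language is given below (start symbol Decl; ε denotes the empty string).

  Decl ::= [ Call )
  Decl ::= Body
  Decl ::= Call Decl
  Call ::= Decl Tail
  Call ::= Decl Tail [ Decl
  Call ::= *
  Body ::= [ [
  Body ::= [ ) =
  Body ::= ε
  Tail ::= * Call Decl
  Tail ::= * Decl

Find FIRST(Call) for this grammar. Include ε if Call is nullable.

{ *, [ }

From Call ::= Decl Tail: Decl nullable, take FIRST(Decl) ∪ FIRST(Tail) = { *, [ }.
From Call ::= Decl Tail [ Decl: Decl nullable, take FIRST(Decl) ∪ FIRST(Tail) = { *, [ }.
Call ::= * contributes {*}.
Union: FIRST(Call) = { *, [ }.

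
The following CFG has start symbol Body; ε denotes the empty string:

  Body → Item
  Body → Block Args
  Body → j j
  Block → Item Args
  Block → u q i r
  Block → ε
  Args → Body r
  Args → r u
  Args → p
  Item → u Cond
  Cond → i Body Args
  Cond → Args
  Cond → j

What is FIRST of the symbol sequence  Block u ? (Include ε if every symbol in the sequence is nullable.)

Add FIRST(Block)\{ε} = { u }; Block is nullable, continue.
u is a terminal; add {u} and stop.

{ u }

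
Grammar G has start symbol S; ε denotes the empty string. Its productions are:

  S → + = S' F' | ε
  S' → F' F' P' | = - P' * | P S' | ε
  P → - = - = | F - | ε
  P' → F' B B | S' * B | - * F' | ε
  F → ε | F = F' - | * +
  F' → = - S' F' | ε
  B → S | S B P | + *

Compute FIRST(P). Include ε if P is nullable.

P → - = - = contributes {-}.
From P → F -: F nullable, take FIRST(F) ∪ {-} = { *, -, = }.
P → ε contributes ε.
Union: FIRST(P) = { *, -, =, ε }.

{ *, -, =, ε }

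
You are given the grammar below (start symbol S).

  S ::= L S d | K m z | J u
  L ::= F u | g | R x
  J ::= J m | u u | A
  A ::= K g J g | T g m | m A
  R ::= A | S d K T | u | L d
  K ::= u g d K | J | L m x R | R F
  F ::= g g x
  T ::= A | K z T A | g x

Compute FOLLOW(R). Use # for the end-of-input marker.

In L ::= R x: add FIRST(x) = { x }.
In K ::= L m x R: R is at the end, add FOLLOW(K) = { g, m, u, z }.
In K ::= R F: add FIRST(F) = { g }.
Union: FOLLOW(R) = { g, m, u, x, z }.

{ g, m, u, x, z }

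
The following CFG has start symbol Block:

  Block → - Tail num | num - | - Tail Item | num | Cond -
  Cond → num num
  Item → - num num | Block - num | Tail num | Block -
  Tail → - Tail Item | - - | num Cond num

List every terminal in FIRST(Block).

{ -, num }

Block → - Tail num contributes {-}.
Block → num - contributes {num}.
Block → - Tail Item contributes {-}.
Block → num contributes {num}.
From Block → Cond -: add FIRST(Cond) = { num }.
Union: FIRST(Block) = { -, num }.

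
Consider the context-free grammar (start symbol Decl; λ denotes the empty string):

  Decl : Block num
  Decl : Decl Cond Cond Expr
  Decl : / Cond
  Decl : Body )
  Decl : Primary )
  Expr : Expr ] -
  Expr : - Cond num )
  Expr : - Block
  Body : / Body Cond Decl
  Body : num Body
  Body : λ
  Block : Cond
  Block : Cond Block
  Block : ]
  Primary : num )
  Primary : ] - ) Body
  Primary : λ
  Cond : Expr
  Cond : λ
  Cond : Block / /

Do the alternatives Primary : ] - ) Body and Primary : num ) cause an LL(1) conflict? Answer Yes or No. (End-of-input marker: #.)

No

FIRST(] - ) Body) = { ] } and FIRST(num )) = { num }.
The FIRST sets are disjoint and neither alternative is nullable — no conflict.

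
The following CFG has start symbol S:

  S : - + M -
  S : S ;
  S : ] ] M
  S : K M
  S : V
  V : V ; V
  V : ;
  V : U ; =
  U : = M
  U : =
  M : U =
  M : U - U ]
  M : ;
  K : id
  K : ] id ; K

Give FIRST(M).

{ ;, = }

From M : U =: add FIRST(U) = { = }.
From M : U - U ]: add FIRST(U) = { = }.
M : ; contributes {;}.
Union: FIRST(M) = { ;, = }.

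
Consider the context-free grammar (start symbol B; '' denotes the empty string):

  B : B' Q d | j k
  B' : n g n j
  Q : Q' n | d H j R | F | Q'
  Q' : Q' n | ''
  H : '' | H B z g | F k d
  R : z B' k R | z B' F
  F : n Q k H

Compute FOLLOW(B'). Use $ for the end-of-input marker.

{ d, k, n }

In B : B' Q d: add FIRST(Q d) = { d, n }.
In R : z B' k R: add FIRST(k R) = { k }.
In R : z B' F: add FIRST(F) = { n }.
Union: FOLLOW(B') = { d, k, n }.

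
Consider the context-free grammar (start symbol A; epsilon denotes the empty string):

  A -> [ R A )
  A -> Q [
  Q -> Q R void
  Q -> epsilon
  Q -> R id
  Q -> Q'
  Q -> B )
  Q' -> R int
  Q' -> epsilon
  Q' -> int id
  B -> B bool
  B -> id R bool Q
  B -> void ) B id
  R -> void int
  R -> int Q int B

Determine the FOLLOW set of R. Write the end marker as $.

{ [, bool, id, int, void }

In A -> [ R A ): add FIRST(A )) = { [, id, int, void }.
In Q -> Q R void: add FIRST(void) = { void }.
In Q -> R id: add FIRST(id) = { id }.
In Q' -> R int: add FIRST(int) = { int }.
In B -> id R bool Q: add FIRST(bool Q) = { bool }.
Union: FOLLOW(R) = { [, bool, id, int, void }.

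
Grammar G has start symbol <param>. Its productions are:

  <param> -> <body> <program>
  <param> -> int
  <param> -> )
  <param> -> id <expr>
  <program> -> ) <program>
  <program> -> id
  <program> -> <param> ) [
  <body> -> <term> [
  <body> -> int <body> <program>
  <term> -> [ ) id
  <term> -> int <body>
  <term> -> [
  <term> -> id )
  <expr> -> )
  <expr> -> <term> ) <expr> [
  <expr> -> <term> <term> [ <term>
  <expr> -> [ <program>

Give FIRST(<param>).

From <param> -> <body> <program>: add FIRST(<body>) = { [, id, int }.
<param> -> int contributes {int}.
<param> -> ) contributes {)}.
<param> -> id <expr> contributes {id}.
Union: FIRST(<param>) = { ), [, id, int }.

{ ), [, id, int }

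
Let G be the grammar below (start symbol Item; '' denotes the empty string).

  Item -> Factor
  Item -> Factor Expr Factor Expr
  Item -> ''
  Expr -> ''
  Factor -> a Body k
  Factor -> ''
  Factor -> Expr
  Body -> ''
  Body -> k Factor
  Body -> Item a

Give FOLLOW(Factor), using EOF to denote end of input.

{ EOF, a, k }

In Item -> Factor: Factor is at the end, add FOLLOW(Item) = { EOF, a }.
In Item -> Factor Expr Factor Expr: add FIRST(Expr Factor Expr)\{''} = { a }.
  Since Expr Factor Expr is nullable, also add FOLLOW(Item) = { EOF, a }.
In Item -> Factor Expr Factor Expr: add FIRST(Expr)\{''} = {  }.
  Since Expr is nullable, also add FOLLOW(Item) = { EOF, a }.
In Body -> k Factor: Factor is at the end, add FOLLOW(Body) = { k }.
Union: FOLLOW(Factor) = { EOF, a, k }.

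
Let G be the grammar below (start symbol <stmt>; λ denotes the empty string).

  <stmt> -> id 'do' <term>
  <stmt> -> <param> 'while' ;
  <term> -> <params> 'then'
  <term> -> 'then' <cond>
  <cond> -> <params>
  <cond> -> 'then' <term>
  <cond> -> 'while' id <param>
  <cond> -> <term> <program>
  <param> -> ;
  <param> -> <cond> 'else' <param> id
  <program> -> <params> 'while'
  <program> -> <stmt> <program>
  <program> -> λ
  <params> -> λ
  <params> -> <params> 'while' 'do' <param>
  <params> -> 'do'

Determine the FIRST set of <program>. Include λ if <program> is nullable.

{ 'do', 'else', 'then', 'while', ;, id, λ }

From <program> -> <params> 'while': <params> nullable, take FIRST(<params>) ∪ {'while'} = { 'do', 'while' }.
From <program> -> <stmt> <program>: add FIRST(<stmt>) = { 'do', 'else', 'then', 'while', ;, id }.
<program> -> λ contributes λ.
Union: FIRST(<program>) = { 'do', 'else', 'then', 'while', ;, id, λ }.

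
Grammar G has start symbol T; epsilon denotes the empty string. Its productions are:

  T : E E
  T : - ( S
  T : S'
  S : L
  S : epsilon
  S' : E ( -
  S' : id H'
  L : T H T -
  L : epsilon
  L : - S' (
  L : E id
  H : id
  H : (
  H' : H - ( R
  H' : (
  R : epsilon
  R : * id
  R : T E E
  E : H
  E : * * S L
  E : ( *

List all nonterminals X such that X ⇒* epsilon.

Directly nullable (have an epsilon-production): S, L, R.
No other nonterminal has a production whose RHS symbols are all nullable.

{ L, R, S }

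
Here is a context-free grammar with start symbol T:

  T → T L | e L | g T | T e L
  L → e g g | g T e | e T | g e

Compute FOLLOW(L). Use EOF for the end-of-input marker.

{ EOF, e, g }

In T → T L: L is at the end, add FOLLOW(T) = { EOF, e, g }.
In T → e L: L is at the end, add FOLLOW(T) = { EOF, e, g }.
In T → T e L: L is at the end, add FOLLOW(T) = { EOF, e, g }.
Union: FOLLOW(L) = { EOF, e, g }.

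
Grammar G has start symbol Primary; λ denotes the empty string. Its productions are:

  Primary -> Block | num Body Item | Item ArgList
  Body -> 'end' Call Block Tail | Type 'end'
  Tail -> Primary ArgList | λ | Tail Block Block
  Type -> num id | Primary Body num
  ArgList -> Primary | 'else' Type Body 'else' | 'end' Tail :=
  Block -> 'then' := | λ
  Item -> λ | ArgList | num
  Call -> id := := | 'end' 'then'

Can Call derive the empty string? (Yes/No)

No

Nullable nonterminals: ArgList, Block, Item, Primary, Tail.
No production of Call has an RHS whose symbols are all nullable, so Call is not nullable.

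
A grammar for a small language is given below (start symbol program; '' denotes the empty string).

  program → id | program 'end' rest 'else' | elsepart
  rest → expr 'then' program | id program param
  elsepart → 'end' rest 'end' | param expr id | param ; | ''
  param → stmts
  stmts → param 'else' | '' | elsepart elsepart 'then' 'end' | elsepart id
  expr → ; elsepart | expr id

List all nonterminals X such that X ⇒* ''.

Directly nullable (have an ''-production): elsepart, stmts.
param → stmts with every symbol nullable, so param is nullable.
program → elsepart with every symbol nullable, so program is nullable.
No other nonterminal has a production whose RHS symbols are all nullable.

{ elsepart, param, program, stmts }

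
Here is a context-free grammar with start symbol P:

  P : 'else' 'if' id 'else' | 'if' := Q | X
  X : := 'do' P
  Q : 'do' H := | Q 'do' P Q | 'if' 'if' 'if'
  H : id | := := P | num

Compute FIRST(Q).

{ 'do', 'if' }

Q : 'do' H := contributes {'do'}.
From Q : Q 'do' P Q: add FIRST(Q) = { 'do', 'if' }.
Q : 'if' 'if' 'if' contributes {'if'}.
Union: FIRST(Q) = { 'do', 'if' }.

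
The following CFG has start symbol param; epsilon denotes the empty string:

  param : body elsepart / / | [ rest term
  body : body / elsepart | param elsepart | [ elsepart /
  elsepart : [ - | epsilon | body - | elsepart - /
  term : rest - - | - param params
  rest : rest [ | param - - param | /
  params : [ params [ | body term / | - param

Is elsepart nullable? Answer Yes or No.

elsepart has an epsilon-production, so elsepart ⇒ epsilon.

Yes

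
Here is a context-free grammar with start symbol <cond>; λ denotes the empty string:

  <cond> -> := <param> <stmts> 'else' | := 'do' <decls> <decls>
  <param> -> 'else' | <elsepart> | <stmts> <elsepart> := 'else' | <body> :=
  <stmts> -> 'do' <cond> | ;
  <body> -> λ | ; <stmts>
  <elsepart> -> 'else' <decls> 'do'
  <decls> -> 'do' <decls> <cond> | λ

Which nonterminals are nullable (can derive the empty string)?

{ <body>, <decls> }

Directly nullable (have an λ-production): <body>, <decls>.
No other nonterminal has a production whose RHS symbols are all nullable.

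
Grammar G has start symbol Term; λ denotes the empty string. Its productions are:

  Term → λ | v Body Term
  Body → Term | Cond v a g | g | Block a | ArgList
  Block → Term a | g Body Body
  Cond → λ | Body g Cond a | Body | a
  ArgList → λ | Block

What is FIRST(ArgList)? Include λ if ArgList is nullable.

{ a, g, v, λ }

ArgList → λ contributes λ.
From ArgList → Block: add FIRST(Block) = { a, g, v }.
Union: FIRST(ArgList) = { a, g, v, λ }.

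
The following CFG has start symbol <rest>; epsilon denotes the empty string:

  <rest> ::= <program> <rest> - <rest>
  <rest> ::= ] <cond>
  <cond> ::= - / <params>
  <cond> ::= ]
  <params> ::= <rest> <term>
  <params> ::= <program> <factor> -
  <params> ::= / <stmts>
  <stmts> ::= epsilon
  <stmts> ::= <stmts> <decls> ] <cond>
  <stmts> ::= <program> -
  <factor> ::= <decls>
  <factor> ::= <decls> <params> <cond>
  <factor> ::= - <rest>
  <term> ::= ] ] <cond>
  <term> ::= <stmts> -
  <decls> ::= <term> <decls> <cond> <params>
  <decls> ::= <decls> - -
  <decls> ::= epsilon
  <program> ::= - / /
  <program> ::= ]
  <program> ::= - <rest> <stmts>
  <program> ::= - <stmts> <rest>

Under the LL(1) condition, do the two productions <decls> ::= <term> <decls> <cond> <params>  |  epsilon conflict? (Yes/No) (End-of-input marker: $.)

FIRST(<term> <decls> <cond> <params>) = { -, ] } and FIRST(epsilon) = { epsilon }.
The second alternative is nullable and FOLLOW(<decls>) = { -, /, ] } shares - with FIRST of the first — conflict.

Yes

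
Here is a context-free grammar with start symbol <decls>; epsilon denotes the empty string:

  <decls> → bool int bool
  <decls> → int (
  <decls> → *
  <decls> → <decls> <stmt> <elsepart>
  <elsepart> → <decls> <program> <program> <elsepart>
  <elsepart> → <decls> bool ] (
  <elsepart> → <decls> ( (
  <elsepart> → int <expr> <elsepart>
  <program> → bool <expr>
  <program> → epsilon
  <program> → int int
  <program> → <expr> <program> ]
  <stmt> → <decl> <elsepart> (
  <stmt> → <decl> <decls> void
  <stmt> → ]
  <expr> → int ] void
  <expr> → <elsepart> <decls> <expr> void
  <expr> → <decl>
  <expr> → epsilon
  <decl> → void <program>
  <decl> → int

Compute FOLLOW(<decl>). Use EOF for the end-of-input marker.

In <stmt> → <decl> <elsepart> (: add FIRST(<elsepart> () = { *, bool, int }.
In <stmt> → <decl> <decls> void: add FIRST(<decls> void) = { *, bool, int }.
In <expr> → <decl>: <decl> is at the end, add FOLLOW(<expr>) = { *, ], bool, int, void }.
Union: FOLLOW(<decl>) = { *, ], bool, int, void }.

{ *, ], bool, int, void }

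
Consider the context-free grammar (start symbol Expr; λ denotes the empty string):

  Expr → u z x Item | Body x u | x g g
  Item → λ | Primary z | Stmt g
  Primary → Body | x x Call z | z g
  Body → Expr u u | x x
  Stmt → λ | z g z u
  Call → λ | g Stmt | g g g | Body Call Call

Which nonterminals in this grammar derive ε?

{ Call, Item, Stmt }

Directly nullable (have an λ-production): Item, Stmt, Call.
No other nonterminal has a production whose RHS symbols are all nullable.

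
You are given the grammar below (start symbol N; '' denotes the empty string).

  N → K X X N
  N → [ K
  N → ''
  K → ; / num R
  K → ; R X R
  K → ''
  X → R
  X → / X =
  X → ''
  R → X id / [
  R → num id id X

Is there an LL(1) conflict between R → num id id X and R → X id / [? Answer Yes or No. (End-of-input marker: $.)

Yes

FIRST(num id id X) = { num } and FIRST(X id / [) = { /, id, num }.
Both contain num, so the two alternatives are not disjoint — LL(1) conflict.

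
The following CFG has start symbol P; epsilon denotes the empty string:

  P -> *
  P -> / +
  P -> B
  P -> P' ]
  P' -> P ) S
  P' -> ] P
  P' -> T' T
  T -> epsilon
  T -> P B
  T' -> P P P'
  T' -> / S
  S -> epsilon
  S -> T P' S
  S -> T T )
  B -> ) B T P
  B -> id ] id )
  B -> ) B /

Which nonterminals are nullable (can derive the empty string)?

{ S, T }

Directly nullable (have an epsilon-production): T, S.
No other nonterminal has a production whose RHS symbols are all nullable.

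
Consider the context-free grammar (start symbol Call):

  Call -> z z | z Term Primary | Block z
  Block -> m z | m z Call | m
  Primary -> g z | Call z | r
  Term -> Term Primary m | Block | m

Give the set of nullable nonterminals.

{ } (none)

No nonterminal has an empty production or an RHS whose symbols are all nullable.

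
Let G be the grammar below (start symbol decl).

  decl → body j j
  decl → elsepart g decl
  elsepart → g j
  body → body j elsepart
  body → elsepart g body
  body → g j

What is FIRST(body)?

{ g }

From body → body j elsepart: add FIRST(body) = { g }.
From body → elsepart g body: add FIRST(elsepart) = { g }.
body → g j contributes {g}.
Union: FIRST(body) = { g }.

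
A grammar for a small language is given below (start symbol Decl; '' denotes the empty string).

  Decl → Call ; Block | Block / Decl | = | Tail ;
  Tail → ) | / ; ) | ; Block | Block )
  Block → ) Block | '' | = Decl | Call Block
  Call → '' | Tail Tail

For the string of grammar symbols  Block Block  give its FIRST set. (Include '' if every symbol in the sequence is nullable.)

Add FIRST(Block)\{''} = { ), /, ;, = }; Block is nullable, continue.
Add FIRST(Block)\{''} = { ), /, ;, = }; Block is nullable, continue.
Every symbol is nullable, so include ''.

{ ), /, ;, =, '' }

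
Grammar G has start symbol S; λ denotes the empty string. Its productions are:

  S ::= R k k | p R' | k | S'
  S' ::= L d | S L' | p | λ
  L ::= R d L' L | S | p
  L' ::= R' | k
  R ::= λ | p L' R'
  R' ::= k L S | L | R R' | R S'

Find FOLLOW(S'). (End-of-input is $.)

In S ::= S': S' is at the end, add FOLLOW(S) = { $, d, k, p }.
In R' ::= R S': S' is at the end, add FOLLOW(R') = { $, d, k, p }.
Union: FOLLOW(S') = { $, d, k, p }.

{ $, d, k, p }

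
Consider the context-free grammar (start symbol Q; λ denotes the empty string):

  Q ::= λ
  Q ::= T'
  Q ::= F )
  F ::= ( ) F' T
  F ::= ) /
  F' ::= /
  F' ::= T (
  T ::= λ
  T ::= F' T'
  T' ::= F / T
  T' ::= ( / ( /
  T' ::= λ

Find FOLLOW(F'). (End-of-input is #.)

{ #, (, ), / }

In F ::= ( ) F' T: add FIRST(T)\{λ} = { (, / }.
  Since T is nullable, also add FOLLOW(F) = { ), / }.
In T ::= F' T': add FIRST(T')\{λ} = { (, ) }.
  Since T' is nullable, also add FOLLOW(T) = { #, (, ), / }.
Union: FOLLOW(F') = { #, (, ), / }.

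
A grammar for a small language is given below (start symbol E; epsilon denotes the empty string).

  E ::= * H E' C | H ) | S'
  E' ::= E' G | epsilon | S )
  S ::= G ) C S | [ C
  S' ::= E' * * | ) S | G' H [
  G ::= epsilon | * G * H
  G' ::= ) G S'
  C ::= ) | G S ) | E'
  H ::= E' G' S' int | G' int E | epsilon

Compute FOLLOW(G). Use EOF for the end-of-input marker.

{ EOF, ), *, [, int }

In E' ::= E' G: G is at the end, add FOLLOW(E') = { EOF, ), *, [, int }.
In S ::= G ) C S: add FIRST() C S) = { ) }.
In G ::= * G * H: add FIRST(* H) = { * }.
In G' ::= ) G S': add FIRST(S') = { ), *, [ }.
In C ::= G S ): add FIRST(S )) = { ), *, [ }.
Union: FOLLOW(G) = { EOF, ), *, [, int }.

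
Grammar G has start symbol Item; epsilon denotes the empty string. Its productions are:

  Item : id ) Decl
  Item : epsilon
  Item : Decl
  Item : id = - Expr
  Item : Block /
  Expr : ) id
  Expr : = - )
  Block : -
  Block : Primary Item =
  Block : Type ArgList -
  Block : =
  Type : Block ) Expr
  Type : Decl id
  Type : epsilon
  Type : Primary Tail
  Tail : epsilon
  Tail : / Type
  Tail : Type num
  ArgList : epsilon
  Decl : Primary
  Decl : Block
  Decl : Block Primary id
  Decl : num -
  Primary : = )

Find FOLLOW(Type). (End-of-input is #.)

In Block : Type ArgList -: add FIRST(ArgList -) = { - }.
In Tail : / Type: Type is at the end, add FOLLOW(Tail) = { -, num }.
In Tail : Type num: add FIRST(num) = { num }.
Union: FOLLOW(Type) = { -, num }.

{ -, num }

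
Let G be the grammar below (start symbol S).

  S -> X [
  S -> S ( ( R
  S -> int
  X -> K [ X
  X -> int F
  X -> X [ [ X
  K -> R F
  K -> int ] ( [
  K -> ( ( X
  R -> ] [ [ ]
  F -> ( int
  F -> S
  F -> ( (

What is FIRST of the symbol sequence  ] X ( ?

{ ] }

] is a terminal; add {]} and stop.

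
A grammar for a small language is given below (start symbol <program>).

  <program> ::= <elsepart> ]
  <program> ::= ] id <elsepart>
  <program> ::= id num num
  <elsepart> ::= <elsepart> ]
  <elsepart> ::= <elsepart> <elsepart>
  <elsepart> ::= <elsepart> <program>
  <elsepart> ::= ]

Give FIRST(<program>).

From <program> ::= <elsepart> ]: add FIRST(<elsepart>) = { ] }.
<program> ::= ] id <elsepart> contributes {]}.
<program> ::= id num num contributes {id}.
Union: FIRST(<program>) = { ], id }.

{ ], id }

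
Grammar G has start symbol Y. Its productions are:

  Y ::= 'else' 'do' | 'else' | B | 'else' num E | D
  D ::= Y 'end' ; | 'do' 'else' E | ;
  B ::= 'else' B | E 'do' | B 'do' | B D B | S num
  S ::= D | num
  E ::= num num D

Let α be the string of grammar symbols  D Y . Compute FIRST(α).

Add FIRST(D) = { 'do', 'else', ;, num }; D is not nullable, stop.

{ 'do', 'else', ;, num }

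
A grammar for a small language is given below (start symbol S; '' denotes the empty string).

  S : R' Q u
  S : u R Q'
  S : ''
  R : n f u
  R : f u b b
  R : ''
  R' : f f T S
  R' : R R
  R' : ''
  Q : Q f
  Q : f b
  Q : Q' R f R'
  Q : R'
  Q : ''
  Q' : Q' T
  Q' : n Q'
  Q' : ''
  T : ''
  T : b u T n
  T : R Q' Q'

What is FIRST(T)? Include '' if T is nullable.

T : '' contributes ''.
T : b u T n contributes {b}.
From T : R Q' Q': R, Q', Q' nullable, take FIRST(R) ∪ FIRST(Q') ∪ FIRST(Q') = { b, f, n }; also '' since the whole RHS is nullable.
Union: FIRST(T) = { b, f, n, '' }.

{ b, f, n, '' }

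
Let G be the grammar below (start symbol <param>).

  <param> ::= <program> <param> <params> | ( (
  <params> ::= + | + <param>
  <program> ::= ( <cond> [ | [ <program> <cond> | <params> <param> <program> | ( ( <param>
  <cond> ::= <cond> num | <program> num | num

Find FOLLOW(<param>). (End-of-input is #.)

<param> is the start symbol, so # ∈ FOLLOW(<param>).
In <param> ::= <program> <param> <params>: add FIRST(<params>) = { + }.
In <params> ::= + <param>: <param> is at the end, add FOLLOW(<params>) = { #, (, +, [, num }.
In <program> ::= <params> <param> <program>: add FIRST(<program>) = { (, +, [ }.
In <program> ::= ( ( <param>: <param> is at the end, add FOLLOW(<program>) = { (, +, [, num }.
Union: FOLLOW(<param>) = { #, (, +, [, num }.

{ #, (, +, [, num }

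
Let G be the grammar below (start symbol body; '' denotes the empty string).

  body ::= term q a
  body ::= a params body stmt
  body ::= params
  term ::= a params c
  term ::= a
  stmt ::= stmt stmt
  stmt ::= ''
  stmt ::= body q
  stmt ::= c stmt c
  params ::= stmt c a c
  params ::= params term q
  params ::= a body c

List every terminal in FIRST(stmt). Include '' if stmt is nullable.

{ a, c, '' }

From stmt ::= stmt stmt: stmt, stmt nullable, take FIRST(stmt) ∪ FIRST(stmt) = { a, c }; also '' since the whole RHS is nullable.
stmt ::= '' contributes ''.
From stmt ::= body q: add FIRST(body) = { a, c }.
stmt ::= c stmt c contributes {c}.
Union: FIRST(stmt) = { a, c, '' }.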